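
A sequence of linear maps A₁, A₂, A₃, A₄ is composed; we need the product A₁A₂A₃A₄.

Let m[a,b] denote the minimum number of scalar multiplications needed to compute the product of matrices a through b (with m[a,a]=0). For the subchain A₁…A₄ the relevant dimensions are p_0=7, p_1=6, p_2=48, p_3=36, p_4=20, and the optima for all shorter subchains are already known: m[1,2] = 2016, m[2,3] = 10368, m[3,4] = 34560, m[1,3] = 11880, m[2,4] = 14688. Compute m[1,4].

15528

m[1,4] = min over k∈[1,3] of m[1,k]+m[k+1,4]+p_{0}·p_k·p_{4}.
k=1: 0 + 14688 + 7·6·20 = 15528; k=2: 2016 + 34560 + 7·48·20 = 43296; k=3: 11880 + 0 + 7·36·20 = 16920.
Minimum: 15528 at k=1.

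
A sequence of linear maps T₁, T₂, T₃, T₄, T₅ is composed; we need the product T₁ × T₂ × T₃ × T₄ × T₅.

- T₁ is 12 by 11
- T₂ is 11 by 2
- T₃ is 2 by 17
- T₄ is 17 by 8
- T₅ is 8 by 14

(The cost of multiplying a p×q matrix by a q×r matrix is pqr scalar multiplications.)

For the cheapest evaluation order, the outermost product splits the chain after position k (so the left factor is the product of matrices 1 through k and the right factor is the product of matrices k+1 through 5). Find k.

Adjacent pairs: T₁T₂ = 12·11·2 = 264; T₂T₃ = 11·2·17 = 374; T₃T₄ = 2·17·8 = 272; T₄T₅ = 17·8·14 = 1904.
Length 3: T₁..T₃: k=1: 0+374+12·11·17=2618; k=2: 264+0+12·2·17=672 → min 672 | T₂..T₄: k=2: 0+272+11·2·8=448; k=3: 374+0+11·17·8=1870 → min 448 | T₃..T₅: k=3: 0+1904+2·17·14=2380; k=4: 272+0+2·8·14=496 → min 496.
Length 4: T₁..T₄: k=1: 0+448+12·11·8=1504; k=2: 264+272+12·2·8=728; k=3: 672+0+12·17·8=2304 → min 728 | T₂..T₅: k=2: 0+496+11·2·14=804; k=3: 374+1904+11·17·14=4896; k=4: 448+0+11·8·14=1680 → min 804.
Top-level splits: k=1: (T₁..T₁)·(T₂..T₅) → 0+804+12·11·14 = 2652; k=2: (T₁..T₂)·(T₃..T₅) → 264+496+12·2·14 = 1096; k=3: (T₁..T₃)·(T₄..T₅) → 672+1904+12·17·14 = 5432; k=4: (T₁..T₄)·(T₅..T₅) → 728+0+12·8·14 = 2072.
Best split is after T₂, i.e. k = 2.

2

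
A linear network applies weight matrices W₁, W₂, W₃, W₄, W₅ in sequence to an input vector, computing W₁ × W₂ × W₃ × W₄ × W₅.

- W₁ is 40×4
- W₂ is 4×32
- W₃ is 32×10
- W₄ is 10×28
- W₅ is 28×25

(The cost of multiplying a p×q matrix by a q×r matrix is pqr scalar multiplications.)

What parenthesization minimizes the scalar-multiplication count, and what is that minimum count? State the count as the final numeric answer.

Adjacent pairs: W₁W₂ = 40·4·32 = 5120; W₂W₃ = 4·32·10 = 1280; W₃W₄ = 32·10·28 = 8960; W₄W₅ = 10·28·25 = 7000.
Length 3: W₁..W₃: k=1: 0+1280+40·4·10=2880; k=2: 5120+0+40·32·10=17920 → min 2880 | W₂..W₄: k=2: 0+8960+4·32·28=12544; k=3: 1280+0+4·10·28=2400 → min 2400 | W₃..W₅: k=3: 0+7000+32·10·25=15000; k=4: 8960+0+32·28·25=31360 → min 15000.
Length 4: W₁..W₄: k=1: 0+2400+40·4·28=6880; k=2: 5120+8960+40·32·28=49920; k=3: 2880+0+40·10·28=14080 → min 6880 | W₂..W₅: k=2: 0+15000+4·32·25=18200; k=3: 1280+7000+4·10·25=9280; k=4: 2400+0+4·28·25=5200 → min 5200.
Length 5: W₁..W₅: k=1: 0+5200+40·4·25=9200; k=2: 5120+15000+40·32·25=52120; k=3: 2880+7000+40·10·25=19880; k=4: 6880+0+40·28·25=34880 → min 9200.
Optimal parenthesization: (W₁ × (((W₂ × W₃) × W₄) × W₅)) with cost 9200.

9200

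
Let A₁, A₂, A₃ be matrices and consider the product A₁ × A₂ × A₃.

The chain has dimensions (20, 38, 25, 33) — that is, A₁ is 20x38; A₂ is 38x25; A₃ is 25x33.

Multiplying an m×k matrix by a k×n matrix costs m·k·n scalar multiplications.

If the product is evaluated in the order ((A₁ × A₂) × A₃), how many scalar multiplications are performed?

(A₁ × A₂): 20×38 by 38×25 → 20×25, cost 20·38·25 = 19000
((A₁ × A₂) × A₃): 20×25 by 25×33 → 20×33, cost 20·25·33 = 16500; cumulative 35500
Total: 35500 scalar multiplications.

35500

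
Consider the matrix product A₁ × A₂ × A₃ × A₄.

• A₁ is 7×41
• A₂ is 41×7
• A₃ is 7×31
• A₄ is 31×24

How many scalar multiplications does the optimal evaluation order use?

8393

Adjacent pairs: A₁A₂ = 7·41·7 = 2009; A₂A₃ = 41·7·31 = 8897; A₃A₄ = 7·31·24 = 5208.
Length 3: A₁..A₃: k=1: 0+8897+7·41·31=17794; k=2: 2009+0+7·7·31=3528 → min 3528 | A₂..A₄: k=2: 0+5208+41·7·24=12096; k=3: 8897+0+41·31·24=39401 → min 12096.
Length 4: A₁..A₄: k=1: 0+12096+7·41·24=18984; k=2: 2009+5208+7·7·24=8393; k=3: 3528+0+7·31·24=8736 → min 8393.
Optimal order: ((A₁ × A₂) × (A₃ × A₄)) with cost 8393.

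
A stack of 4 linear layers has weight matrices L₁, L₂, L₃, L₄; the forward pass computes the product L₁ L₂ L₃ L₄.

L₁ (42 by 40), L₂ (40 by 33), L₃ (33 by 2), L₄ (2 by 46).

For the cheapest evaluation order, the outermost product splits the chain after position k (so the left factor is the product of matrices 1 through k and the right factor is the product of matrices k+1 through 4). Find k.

3

Adjacent pairs: L₁L₂ = 42·40·33 = 55440; L₂L₃ = 40·33·2 = 2640; L₃L₄ = 33·2·46 = 3036.
Length 3: L₁..L₃: k=1: 0+2640+42·40·2=6000; k=2: 55440+0+42·33·2=58212 → min 6000 | L₂..L₄: k=2: 0+3036+40·33·46=63756; k=3: 2640+0+40·2·46=6320 → min 6320.
Top-level splits: k=1: (L₁..L₁)·(L₂..L₄) → 0+6320+42·40·46 = 83600; k=2: (L₁..L₂)·(L₃..L₄) → 55440+3036+42·33·46 = 122232; k=3: (L₁..L₃)·(L₄..L₄) → 6000+0+42·2·46 = 9864.
Best split is after L₃, i.e. k = 3.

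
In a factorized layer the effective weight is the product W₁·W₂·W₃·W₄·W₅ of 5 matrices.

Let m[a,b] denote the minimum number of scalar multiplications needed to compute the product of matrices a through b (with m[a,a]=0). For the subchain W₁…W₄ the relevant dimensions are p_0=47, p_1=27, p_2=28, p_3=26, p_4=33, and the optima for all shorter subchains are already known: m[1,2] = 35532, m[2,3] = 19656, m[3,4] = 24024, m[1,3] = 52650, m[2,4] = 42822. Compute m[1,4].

84699

m[1,4] = min over k∈[1,3] of m[1,k]+m[k+1,4]+p_{0}·p_k·p_{4}.
k=1: 0 + 42822 + 47·27·33 = 84699; k=2: 35532 + 24024 + 47·28·33 = 102984; k=3: 52650 + 0 + 47·26·33 = 92976.
Minimum: 84699 at k=1.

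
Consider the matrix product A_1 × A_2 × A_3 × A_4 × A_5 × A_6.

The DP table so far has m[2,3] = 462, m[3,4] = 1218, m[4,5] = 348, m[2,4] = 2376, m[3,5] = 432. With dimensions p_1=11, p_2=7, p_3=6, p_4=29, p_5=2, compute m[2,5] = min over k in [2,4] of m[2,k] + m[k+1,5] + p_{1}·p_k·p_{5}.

586

m[2,5] = min over k∈[2,4] of m[2,k]+m[k+1,5]+p_{1}·p_k·p_{5}.
k=2: 0 + 432 + 11·7·2 = 586; k=3: 462 + 348 + 11·6·2 = 942; k=4: 2376 + 0 + 11·29·2 = 3014.
Minimum: 586 at k=2.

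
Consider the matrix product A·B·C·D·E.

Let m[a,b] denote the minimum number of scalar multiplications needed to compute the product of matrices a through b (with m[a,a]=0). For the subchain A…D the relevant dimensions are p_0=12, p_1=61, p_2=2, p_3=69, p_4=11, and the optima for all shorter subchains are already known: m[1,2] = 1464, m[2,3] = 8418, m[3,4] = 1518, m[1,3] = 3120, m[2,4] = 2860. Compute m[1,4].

3246

m[1,4] = min over k∈[1,3] of m[1,k]+m[k+1,4]+p_{0}·p_k·p_{4}.
k=1: 0 + 2860 + 12·61·11 = 10912; k=2: 1464 + 1518 + 12·2·11 = 3246; k=3: 3120 + 0 + 12·69·11 = 12228.
Minimum: 3246 at k=2.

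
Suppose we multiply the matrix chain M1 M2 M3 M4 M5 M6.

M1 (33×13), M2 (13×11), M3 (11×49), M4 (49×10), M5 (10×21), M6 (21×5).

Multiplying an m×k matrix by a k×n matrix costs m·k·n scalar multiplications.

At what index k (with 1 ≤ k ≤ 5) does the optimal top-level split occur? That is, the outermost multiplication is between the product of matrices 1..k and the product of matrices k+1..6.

Adjacent pairs: M1M2 = 33·13·11 = 4719; M2M3 = 13·11·49 = 7007; M3M4 = 11·49·10 = 5390; M4M5 = 49·10·21 = 10290; M5M6 = 10·21·5 = 1050.
Length 3: M1..M3: k=1: 0+7007+33·13·49=28028; k=2: 4719+0+33·11·49=22506 → min 22506 | M2..M4: k=2: 0+5390+13·11·10=6820; k=3: 7007+0+13·49·10=13377 → min 6820 | M3..M5: k=3: 0+10290+11·49·21=21609; k=4: 5390+0+11·10·21=7700 → min 7700 | M4..M6: k=4: 0+1050+49·10·5=3500; k=5: 10290+0+49·21·5=15435 → min 3500.
Length 4: M1..M4: k=1: 0+6820+33·13·10=11110; k=2: 4719+5390+33·11·10=13739; k=3: 22506+0+33·49·10=38676 → min 11110 | M2..M5: k=2: 0+7700+13·11·21=10703; k=3: 7007+10290+13·49·21=30674; k=4: 6820+0+13·10·21=9550 → min 9550 | M3..M6: k=3: 0+3500+11·49·5=6195; k=4: 5390+1050+11·10·5=6990; k=5: 7700+0+11·21·5=8855 → min 6195.
Length 5: M1..M5: k=1: 0+9550+33·13·21=18559; k=2: 4719+7700+33·11·21=20042; k=3: 22506+10290+33·49·21=66753; k=4: 11110+0+33·10·21=18040 → min 18040 | M2..M6: k=2: 0+6195+13·11·5=6910; k=3: 7007+3500+13·49·5=13692; k=4: 6820+1050+13·10·5=8520; k=5: 9550+0+13·21·5=10915 → min 6910.
Top-level splits: k=1: (M1..M1)·(M2..M6) → 0+6910+33·13·5 = 9055; k=2: (M1..M2)·(M3..M6) → 4719+6195+33·11·5 = 12729; k=3: (M1..M3)·(M4..M6) → 22506+3500+33·49·5 = 34091; k=4: (M1..M4)·(M5..M6) → 11110+1050+33·10·5 = 13810; k=5: (M1..M5)·(M6..M6) → 18040+0+33·21·5 = 21505.
Best split is after M1, i.e. k = 1.

1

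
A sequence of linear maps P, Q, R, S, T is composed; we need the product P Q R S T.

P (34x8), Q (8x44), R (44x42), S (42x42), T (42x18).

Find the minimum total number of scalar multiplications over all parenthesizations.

39840

Adjacent pairs: PQ = 34·8·44 = 11968; QR = 8·44·42 = 14784; RS = 44·42·42 = 77616; ST = 42·42·18 = 31752.
Length 3: P..R: k=1: 0+14784+34·8·42=26208; k=2: 11968+0+34·44·42=74800 → min 26208 | Q..S: k=2: 0+77616+8·44·42=92400; k=3: 14784+0+8·42·42=28896 → min 28896 | R..T: k=3: 0+31752+44·42·18=65016; k=4: 77616+0+44·42·18=110880 → min 65016.
Length 4: P..S: k=1: 0+28896+34·8·42=40320; k=2: 11968+77616+34·44·42=152416; k=3: 26208+0+34·42·42=86184 → min 40320 | Q..T: k=2: 0+65016+8·44·18=71352; k=3: 14784+31752+8·42·18=52584; k=4: 28896+0+8·42·18=34944 → min 34944.
Length 5: P..T: k=1: 0+34944+34·8·18=39840; k=2: 11968+65016+34·44·18=103912; k=3: 26208+31752+34·42·18=83664; k=4: 40320+0+34·42·18=66024 → min 39840.
Optimal order: (P (((Q R) S) T)) with cost 39840.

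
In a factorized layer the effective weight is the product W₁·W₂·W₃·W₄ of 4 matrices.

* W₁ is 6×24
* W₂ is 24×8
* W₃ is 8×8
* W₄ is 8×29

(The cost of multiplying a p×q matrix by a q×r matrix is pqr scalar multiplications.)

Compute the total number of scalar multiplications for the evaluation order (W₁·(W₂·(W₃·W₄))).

(W₃·W₄): 8×8 by 8×29 → 8×29, cost 8·8·29 = 1856
(W₂·(W₃·W₄)): 24×8 by 8×29 → 24×29, cost 24·8·29 = 5568; cumulative 7424
(W₁·(W₂·(W₃·W₄))): 6×24 by 24×29 → 6×29, cost 6·24·29 = 4176; cumulative 11600
Total: 11600 scalar multiplications.

11600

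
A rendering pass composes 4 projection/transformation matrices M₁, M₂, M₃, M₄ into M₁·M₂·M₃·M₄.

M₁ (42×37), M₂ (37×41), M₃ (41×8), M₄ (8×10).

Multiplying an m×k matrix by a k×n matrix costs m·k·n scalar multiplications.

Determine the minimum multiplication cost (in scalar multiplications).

27928

Adjacent pairs: M₁M₂ = 42·37·41 = 63714; M₂M₃ = 37·41·8 = 12136; M₃M₄ = 41·8·10 = 3280.
Length 3: M₁..M₃: k=1: 0+12136+42·37·8=24568; k=2: 63714+0+42·41·8=77490 → min 24568 | M₂..M₄: k=2: 0+3280+37·41·10=18450; k=3: 12136+0+37·8·10=15096 → min 15096.
Length 4: M₁..M₄: k=1: 0+15096+42·37·10=30636; k=2: 63714+3280+42·41·10=84214; k=3: 24568+0+42·8·10=27928 → min 27928.
Optimal order: ((M₁·(M₂·M₃))·M₄) with cost 27928.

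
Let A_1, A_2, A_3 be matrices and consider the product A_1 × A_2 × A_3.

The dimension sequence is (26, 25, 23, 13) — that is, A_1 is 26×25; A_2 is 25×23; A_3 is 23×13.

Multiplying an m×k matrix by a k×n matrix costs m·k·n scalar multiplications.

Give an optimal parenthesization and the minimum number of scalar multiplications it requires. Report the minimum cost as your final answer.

(A_1 × (A_2 × A_3)): cost 15925.
((A_1 × A_2) × A_3): cost 22724.
Optimal: (A_1 × (A_2 × A_3)) with cost 15925.

15925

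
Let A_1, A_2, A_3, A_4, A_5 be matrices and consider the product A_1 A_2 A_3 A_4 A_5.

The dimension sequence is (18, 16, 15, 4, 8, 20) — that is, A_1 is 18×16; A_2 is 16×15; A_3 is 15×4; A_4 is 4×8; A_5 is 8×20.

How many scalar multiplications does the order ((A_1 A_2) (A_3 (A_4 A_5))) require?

11560

(A_1 A_2): 18×16 by 16×15 → 18×15, cost 18·16·15 = 4320
(A_4 A_5): 4×8 by 8×20 → 4×20, cost 4·8·20 = 640
(A_3 (A_4 A_5)): 15×4 by 4×20 → 15×20, cost 15·4·20 = 1200; cumulative 1840
((A_1 A_2) (A_3 (A_4 A_5))): 18×15 by 15×20 → 18×20, cost 18·15·20 = 5400; cumulative 11560
Total: 11560 scalar multiplications.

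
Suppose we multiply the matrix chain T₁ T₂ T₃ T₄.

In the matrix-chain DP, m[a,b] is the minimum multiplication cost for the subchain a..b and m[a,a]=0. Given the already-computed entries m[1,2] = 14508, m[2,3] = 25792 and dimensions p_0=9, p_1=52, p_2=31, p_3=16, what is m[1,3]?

18972

m[1,3] = min over k∈[1,2] of m[1,k]+m[k+1,3]+p_{0}·p_k·p_{3}.
k=1: 0 + 25792 + 9·52·16 = 33280; k=2: 14508 + 0 + 9·31·16 = 18972.
Minimum: 18972 at k=2.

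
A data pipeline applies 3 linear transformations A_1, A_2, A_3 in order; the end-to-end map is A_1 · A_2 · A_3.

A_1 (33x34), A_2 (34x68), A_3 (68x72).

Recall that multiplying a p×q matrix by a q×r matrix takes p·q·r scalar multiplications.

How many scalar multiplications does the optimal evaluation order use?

237864

Order (A_1 · (A_2 · A_3)): (A_2 · A_3): 34×68 by 68×72 → 34×72, cost 34·68·72 = 166464; (A_1 · (A_2 · A_3)): 33×34 by 34×72 → 33×72, cost 33·34·72 = 80784; cumulative 247248. Total 247248.
Order ((A_1 · A_2) · A_3): (A_1 · A_2): 33×34 by 34×68 → 33×68, cost 33·34·68 = 76296; ((A_1 · A_2) · A_3): 33×68 by 68×72 → 33×72, cost 33·68·72 = 161568; cumulative 237864. Total 237864.
Minimum: 237864.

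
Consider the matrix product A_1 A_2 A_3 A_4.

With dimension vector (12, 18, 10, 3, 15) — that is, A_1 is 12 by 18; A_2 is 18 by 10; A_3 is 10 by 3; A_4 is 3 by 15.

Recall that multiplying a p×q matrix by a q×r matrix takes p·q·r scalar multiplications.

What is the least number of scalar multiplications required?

Adjacent pairs: A_1A_2 = 12·18·10 = 2160; A_2A_3 = 18·10·3 = 540; A_3A_4 = 10·3·15 = 450.
Length 3: A_1..A_3: k=1: 0+540+12·18·3=1188; k=2: 2160+0+12·10·3=2520 → min 1188 | A_2..A_4: k=2: 0+450+18·10·15=3150; k=3: 540+0+18·3·15=1350 → min 1350.
Length 4: A_1..A_4: k=1: 0+1350+12·18·15=4590; k=2: 2160+450+12·10·15=4410; k=3: 1188+0+12·3·15=1728 → min 1728.
Optimal order: ((A_1 (A_2 A_3)) A_4) with cost 1728.

1728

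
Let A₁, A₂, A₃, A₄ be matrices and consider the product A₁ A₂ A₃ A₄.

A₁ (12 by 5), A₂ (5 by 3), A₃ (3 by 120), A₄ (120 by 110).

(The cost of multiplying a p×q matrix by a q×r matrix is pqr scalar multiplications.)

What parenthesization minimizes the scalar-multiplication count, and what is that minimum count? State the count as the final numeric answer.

43740

Adjacent pairs: A₁A₂ = 12·5·3 = 180; A₂A₃ = 5·3·120 = 1800; A₃A₄ = 3·120·110 = 39600.
Length 3: A₁..A₃: k=1: 0+1800+12·5·120=9000; k=2: 180+0+12·3·120=4500 → min 4500 | A₂..A₄: k=2: 0+39600+5·3·110=41250; k=3: 1800+0+5·120·110=67800 → min 41250.
Length 4: A₁..A₄: k=1: 0+41250+12·5·110=47850; k=2: 180+39600+12·3·110=43740; k=3: 4500+0+12·120·110=162900 → min 43740.
Optimal parenthesization: ((A₁ A₂) (A₃ A₄)) with cost 43740.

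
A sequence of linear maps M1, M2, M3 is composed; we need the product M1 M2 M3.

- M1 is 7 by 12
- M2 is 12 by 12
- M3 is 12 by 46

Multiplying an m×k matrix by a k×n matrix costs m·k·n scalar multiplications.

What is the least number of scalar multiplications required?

Order (M1 (M2 M3)): (M2 M3): 12×12 by 12×46 → 12×46, cost 12·12·46 = 6624; (M1 (M2 M3)): 7×12 by 12×46 → 7×46, cost 7·12·46 = 3864; cumulative 10488. Total 10488.
Order ((M1 M2) M3): (M1 M2): 7×12 by 12×12 → 7×12, cost 7·12·12 = 1008; ((M1 M2) M3): 7×12 by 12×46 → 7×46, cost 7·12·46 = 3864; cumulative 4872. Total 4872.
Minimum: 4872.

4872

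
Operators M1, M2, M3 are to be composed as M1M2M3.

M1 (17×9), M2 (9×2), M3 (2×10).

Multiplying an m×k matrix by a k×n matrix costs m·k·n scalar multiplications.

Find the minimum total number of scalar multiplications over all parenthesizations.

646

Order (M1(M2M3)): (M2M3): 9×2 by 2×10 → 9×10, cost 9·2·10 = 180; (M1(M2M3)): 17×9 by 9×10 → 17×10, cost 17·9·10 = 1530; cumulative 1710. Total 1710.
Order ((M1M2)M3): (M1M2): 17×9 by 9×2 → 17×2, cost 17·9·2 = 306; ((M1M2)M3): 17×2 by 2×10 → 17×10, cost 17·2·10 = 340; cumulative 646. Total 646.
Minimum: 646.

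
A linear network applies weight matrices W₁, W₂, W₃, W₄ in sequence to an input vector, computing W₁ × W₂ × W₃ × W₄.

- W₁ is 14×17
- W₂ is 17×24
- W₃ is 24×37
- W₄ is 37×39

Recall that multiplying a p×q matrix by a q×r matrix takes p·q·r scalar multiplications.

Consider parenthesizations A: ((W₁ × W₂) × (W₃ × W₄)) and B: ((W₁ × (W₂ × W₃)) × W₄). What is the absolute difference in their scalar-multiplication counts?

Order A = ((W₁ × W₂) × (W₃ × W₄)): (W₁ × W₂): 14×17 by 17×24 → 14×24, cost 14·17·24 = 5712; (W₃ × W₄): 24×37 by 37×39 → 24×39, cost 24·37·39 = 34632; ((W₁ × W₂) × (W₃ × W₄)): 14×24 by 24×39 → 14×39, cost 14·24·39 = 13104; cumulative 53448. Total 53448.
Order B = ((W₁ × (W₂ × W₃)) × W₄): (W₂ × W₃): 17×24 by 24×37 → 17×37, cost 17·24·37 = 15096; (W₁ × (W₂ × W₃)): 14×17 by 17×37 → 14×37, cost 14·17·37 = 8806; cumulative 23902; ((W₁ × (W₂ × W₃)) × W₄): 14×37 by 37×39 → 14×39, cost 14·37·39 = 20202; cumulative 44104. Total 44104.
Difference: |53448 − 44104| = 9344.

9344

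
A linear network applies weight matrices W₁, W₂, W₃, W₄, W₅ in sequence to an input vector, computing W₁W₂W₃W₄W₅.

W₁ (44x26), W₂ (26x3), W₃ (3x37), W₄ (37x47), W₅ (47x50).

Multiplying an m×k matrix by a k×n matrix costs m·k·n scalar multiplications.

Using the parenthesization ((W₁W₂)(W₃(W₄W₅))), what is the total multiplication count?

(W₁W₂): 44×26 by 26×3 → 44×3, cost 44·26·3 = 3432
(W₄W₅): 37×47 by 47×50 → 37×50, cost 37·47·50 = 86950
(W₃(W₄W₅)): 3×37 by 37×50 → 3×50, cost 3·37·50 = 5550; cumulative 92500
((W₁W₂)(W₃(W₄W₅))): 44×3 by 3×50 → 44×50, cost 44·3·50 = 6600; cumulative 102532
Total: 102532 scalar multiplications.

102532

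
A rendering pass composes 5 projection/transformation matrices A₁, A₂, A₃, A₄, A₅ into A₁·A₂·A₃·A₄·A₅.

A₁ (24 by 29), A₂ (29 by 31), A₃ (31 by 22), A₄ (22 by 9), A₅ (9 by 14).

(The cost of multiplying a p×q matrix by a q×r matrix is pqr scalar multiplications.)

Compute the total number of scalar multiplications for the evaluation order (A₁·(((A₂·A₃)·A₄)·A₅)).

38918

(A₂·A₃): 29×31 by 31×22 → 29×22, cost 29·31·22 = 19778
((A₂·A₃)·A₄): 29×22 by 22×9 → 29×9, cost 29·22·9 = 5742; cumulative 25520
(((A₂·A₃)·A₄)·A₅): 29×9 by 9×14 → 29×14, cost 29·9·14 = 3654; cumulative 29174
(A₁·(((A₂·A₃)·A₄)·A₅)): 24×29 by 29×14 → 24×14, cost 24·29·14 = 9744; cumulative 38918
Total: 38918 scalar multiplications.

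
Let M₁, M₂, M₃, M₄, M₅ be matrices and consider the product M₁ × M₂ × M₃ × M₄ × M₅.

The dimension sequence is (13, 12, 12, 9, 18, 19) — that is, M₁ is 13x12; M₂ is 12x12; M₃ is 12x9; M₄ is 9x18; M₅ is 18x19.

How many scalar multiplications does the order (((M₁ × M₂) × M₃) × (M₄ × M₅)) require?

(M₁ × M₂): 13×12 by 12×12 → 13×12, cost 13·12·12 = 1872
((M₁ × M₂) × M₃): 13×12 by 12×9 → 13×9, cost 13·12·9 = 1404; cumulative 3276
(M₄ × M₅): 9×18 by 18×19 → 9×19, cost 9·18·19 = 3078
(((M₁ × M₂) × M₃) × (M₄ × M₅)): 13×9 by 9×19 → 13×19, cost 13·9·19 = 2223; cumulative 8577
Total: 8577 scalar multiplications.

8577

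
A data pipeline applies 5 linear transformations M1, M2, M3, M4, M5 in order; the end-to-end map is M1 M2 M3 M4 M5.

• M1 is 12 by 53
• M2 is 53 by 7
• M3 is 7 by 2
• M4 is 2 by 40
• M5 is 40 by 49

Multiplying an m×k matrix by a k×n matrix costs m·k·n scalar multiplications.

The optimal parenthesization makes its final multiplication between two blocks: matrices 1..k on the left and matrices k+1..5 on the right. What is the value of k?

3

Adjacent pairs: M1M2 = 12·53·7 = 4452; M2M3 = 53·7·2 = 742; M3M4 = 7·2·40 = 560; M4M5 = 2·40·49 = 3920.
Length 3: M1..M3: k=1: 0+742+12·53·2=2014; k=2: 4452+0+12·7·2=4620 → min 2014 | M2..M4: k=2: 0+560+53·7·40=15400; k=3: 742+0+53·2·40=4982 → min 4982 | M3..M5: k=3: 0+3920+7·2·49=4606; k=4: 560+0+7·40·49=14280 → min 4606.
Length 4: M1..M4: k=1: 0+4982+12·53·40=30422; k=2: 4452+560+12·7·40=8372; k=3: 2014+0+12·2·40=2974 → min 2974 | M2..M5: k=2: 0+4606+53·7·49=22785; k=3: 742+3920+53·2·49=9856; k=4: 4982+0+53·40·49=108862 → min 9856.
Top-level splits: k=1: (M1..M1)·(M2..M5) → 0+9856+12·53·49 = 41020; k=2: (M1..M2)·(M3..M5) → 4452+4606+12·7·49 = 13174; k=3: (M1..M3)·(M4..M5) → 2014+3920+12·2·49 = 7110; k=4: (M1..M4)·(M5..M5) → 2974+0+12·40·49 = 26494.
Best split is after M3, i.e. k = 3.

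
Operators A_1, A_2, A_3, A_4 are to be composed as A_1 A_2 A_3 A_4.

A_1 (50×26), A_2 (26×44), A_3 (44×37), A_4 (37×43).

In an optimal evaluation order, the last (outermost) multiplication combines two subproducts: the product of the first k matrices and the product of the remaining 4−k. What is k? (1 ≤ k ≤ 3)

1

Adjacent pairs: A_1A_2 = 50·26·44 = 57200; A_2A_3 = 26·44·37 = 42328; A_3A_4 = 44·37·43 = 70004.
Length 3: A_1..A_3: k=1: 0+42328+50·26·37=90428; k=2: 57200+0+50·44·37=138600 → min 90428 | A_2..A_4: k=2: 0+70004+26·44·43=119196; k=3: 42328+0+26·37·43=83694 → min 83694.
Top-level splits: k=1: (A_1..A_1)·(A_2..A_4) → 0+83694+50·26·43 = 139594; k=2: (A_1..A_2)·(A_3..A_4) → 57200+70004+50·44·43 = 221804; k=3: (A_1..A_3)·(A_4..A_4) → 90428+0+50·37·43 = 169978.
Best split is after A_1, i.e. k = 1.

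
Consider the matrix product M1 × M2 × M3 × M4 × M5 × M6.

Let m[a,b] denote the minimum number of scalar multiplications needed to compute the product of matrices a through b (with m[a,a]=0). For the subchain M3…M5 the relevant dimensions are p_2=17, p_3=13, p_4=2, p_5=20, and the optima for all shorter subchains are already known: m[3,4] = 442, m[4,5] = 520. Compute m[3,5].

1122

m[3,5] = min over k∈[3,4] of m[3,k]+m[k+1,5]+p_{2}·p_k·p_{5}.
k=3: 0 + 520 + 17·13·20 = 4940; k=4: 442 + 0 + 17·2·20 = 1122.
Minimum: 1122 at k=4.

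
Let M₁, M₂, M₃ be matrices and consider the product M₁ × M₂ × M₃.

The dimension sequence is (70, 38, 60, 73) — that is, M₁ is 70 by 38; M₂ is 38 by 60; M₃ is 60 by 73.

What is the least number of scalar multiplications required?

360620

Order (M₁ × (M₂ × M₃)): (M₂ × M₃): 38×60 by 60×73 → 38×73, cost 38·60·73 = 166440; (M₁ × (M₂ × M₃)): 70×38 by 38×73 → 70×73, cost 70·38·73 = 194180; cumulative 360620. Total 360620.
Order ((M₁ × M₂) × M₃): (M₁ × M₂): 70×38 by 38×60 → 70×60, cost 70·38·60 = 159600; ((M₁ × M₂) × M₃): 70×60 by 60×73 → 70×73, cost 70·60·73 = 306600; cumulative 466200. Total 466200.
Minimum: 360620.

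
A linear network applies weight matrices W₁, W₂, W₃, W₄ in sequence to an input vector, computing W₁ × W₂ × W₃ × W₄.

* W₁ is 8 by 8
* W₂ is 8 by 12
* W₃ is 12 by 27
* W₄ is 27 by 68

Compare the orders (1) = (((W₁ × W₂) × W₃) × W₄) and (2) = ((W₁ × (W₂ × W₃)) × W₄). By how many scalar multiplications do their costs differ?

960

Order (1) = (((W₁ × W₂) × W₃) × W₄): (W₁ × W₂): 8×8 by 8×12 → 8×12, cost 8·8·12 = 768; ((W₁ × W₂) × W₃): 8×12 by 12×27 → 8×27, cost 8·12·27 = 2592; cumulative 3360; (((W₁ × W₂) × W₃) × W₄): 8×27 by 27×68 → 8×68, cost 8·27·68 = 14688; cumulative 18048. Total 18048.
Order (2) = ((W₁ × (W₂ × W₃)) × W₄): (W₂ × W₃): 8×12 by 12×27 → 8×27, cost 8·12·27 = 2592; (W₁ × (W₂ × W₃)): 8×8 by 8×27 → 8×27, cost 8·8·27 = 1728; cumulative 4320; ((W₁ × (W₂ × W₃)) × W₄): 8×27 by 27×68 → 8×68, cost 8·27·68 = 14688; cumulative 19008. Total 19008.
Difference: |18048 − 19008| = 960.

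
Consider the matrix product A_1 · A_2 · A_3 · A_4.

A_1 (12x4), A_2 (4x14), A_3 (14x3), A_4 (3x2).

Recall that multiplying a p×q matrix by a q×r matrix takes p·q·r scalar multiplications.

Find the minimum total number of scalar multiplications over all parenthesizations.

288

Adjacent pairs: A_1A_2 = 12·4·14 = 672; A_2A_3 = 4·14·3 = 168; A_3A_4 = 14·3·2 = 84.
Length 3: A_1..A_3: k=1: 0+168+12·4·3=312; k=2: 672+0+12·14·3=1176 → min 312 | A_2..A_4: k=2: 0+84+4·14·2=196; k=3: 168+0+4·3·2=192 → min 192.
Length 4: A_1..A_4: k=1: 0+192+12·4·2=288; k=2: 672+84+12·14·2=1092; k=3: 312+0+12·3·2=384 → min 288.
Optimal order: (A_1 · ((A_2 · A_3) · A_4)) with cost 288.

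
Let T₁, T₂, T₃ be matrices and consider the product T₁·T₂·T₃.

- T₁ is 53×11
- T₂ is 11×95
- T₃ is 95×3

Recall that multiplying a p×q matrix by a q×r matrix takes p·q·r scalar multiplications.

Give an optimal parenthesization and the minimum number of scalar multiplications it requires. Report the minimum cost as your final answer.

4884

(T₁·(T₂·T₃)): cost 4884.
((T₁·T₂)·T₃): cost 70490.
Optimal: (T₁·(T₂·T₃)) with cost 4884.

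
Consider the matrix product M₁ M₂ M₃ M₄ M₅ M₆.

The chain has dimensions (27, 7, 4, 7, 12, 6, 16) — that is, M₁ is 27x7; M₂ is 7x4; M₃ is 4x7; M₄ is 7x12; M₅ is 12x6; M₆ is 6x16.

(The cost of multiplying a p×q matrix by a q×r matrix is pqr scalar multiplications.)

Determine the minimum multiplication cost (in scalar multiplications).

Adjacent pairs: M₁M₂ = 27·7·4 = 756; M₂M₃ = 7·4·7 = 196; M₃M₄ = 4·7·12 = 336; M₄M₅ = 7·12·6 = 504; M₅M₆ = 12·6·16 = 1152.
Length 3: M₁..M₃: k=1: 0+196+27·7·7=1519; k=2: 756+0+27·4·7=1512 → min 1512 | M₂..M₄: k=2: 0+336+7·4·12=672; k=3: 196+0+7·7·12=784 → min 672 | M₃..M₅: k=3: 0+504+4·7·6=672; k=4: 336+0+4·12·6=624 → min 624 | M₄..M₆: k=4: 0+1152+7·12·16=2496; k=5: 504+0+7·6·16=1176 → min 1176.
Length 4: M₁..M₄: k=1: 0+672+27·7·12=2940; k=2: 756+336+27·4·12=2388; k=3: 1512+0+27·7·12=3780 → min 2388 | M₂..M₅: k=2: 0+624+7·4·6=792; k=3: 196+504+7·7·6=994; k=4: 672+0+7·12·6=1176 → min 792 | M₃..M₆: k=3: 0+1176+4·7·16=1624; k=4: 336+1152+4·12·16=2256; k=5: 624+0+4·6·16=1008 → min 1008.
Length 5: M₁..M₅: k=1: 0+792+27·7·6=1926; k=2: 756+624+27·4·6=2028; k=3: 1512+504+27·7·6=3150; k=4: 2388+0+27·12·6=4332 → min 1926 | M₂..M₆: k=2: 0+1008+7·4·16=1456; k=3: 196+1176+7·7·16=2156; k=4: 672+1152+7·12·16=3168; k=5: 792+0+7·6·16=1464 → min 1456.
Length 6: M₁..M₆: k=1: 0+1456+27·7·16=4480; k=2: 756+1008+27·4·16=3492; k=3: 1512+1176+27·7·16=5712; k=4: 2388+1152+27·12·16=8724; k=5: 1926+0+27·6·16=4518 → min 3492.
Optimal order: ((M₁ M₂) (((M₃ M₄) M₅) M₆)) with cost 3492.

3492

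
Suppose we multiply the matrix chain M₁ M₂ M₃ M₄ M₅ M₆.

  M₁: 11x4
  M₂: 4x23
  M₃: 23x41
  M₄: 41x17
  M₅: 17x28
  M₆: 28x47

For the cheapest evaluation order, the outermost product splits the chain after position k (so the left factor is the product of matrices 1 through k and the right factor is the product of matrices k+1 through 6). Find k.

1

Adjacent pairs: M₁M₂ = 11·4·23 = 1012; M₂M₃ = 4·23·41 = 3772; M₃M₄ = 23·41·17 = 16031; M₄M₅ = 41·17·28 = 19516; M₅M₆ = 17·28·47 = 22372.
Length 3: M₁..M₃: k=1: 0+3772+11·4·41=5576; k=2: 1012+0+11·23·41=11385 → min 5576 | M₂..M₄: k=2: 0+16031+4·23·17=17595; k=3: 3772+0+4·41·17=6560 → min 6560 | M₃..M₅: k=3: 0+19516+23·41·28=45920; k=4: 16031+0+23·17·28=26979 → min 26979 | M₄..M₆: k=4: 0+22372+41·17·47=55131; k=5: 19516+0+41·28·47=73472 → min 55131.
Length 4: M₁..M₄: k=1: 0+6560+11·4·17=7308; k=2: 1012+16031+11·23·17=21344; k=3: 5576+0+11·41·17=13243 → min 7308 | M₂..M₅: k=2: 0+26979+4·23·28=29555; k=3: 3772+19516+4·41·28=27880; k=4: 6560+0+4·17·28=8464 → min 8464 | M₃..M₆: k=3: 0+55131+23·41·47=99452; k=4: 16031+22372+23·17·47=56780; k=5: 26979+0+23·28·47=57247 → min 56780.
Length 5: M₁..M₅: k=1: 0+8464+11·4·28=9696; k=2: 1012+26979+11·23·28=35075; k=3: 5576+19516+11·41·28=37720; k=4: 7308+0+11·17·28=12544 → min 9696 | M₂..M₆: k=2: 0+56780+4·23·47=61104; k=3: 3772+55131+4·41·47=66611; k=4: 6560+22372+4·17·47=32128; k=5: 8464+0+4·28·47=13728 → min 13728.
Top-level splits: k=1: (M₁..M₁)·(M₂..M₆) → 0+13728+11·4·47 = 15796; k=2: (M₁..M₂)·(M₃..M₆) → 1012+56780+11·23·47 = 69683; k=3: (M₁..M₃)·(M₄..M₆) → 5576+55131+11·41·47 = 81904; k=4: (M₁..M₄)·(M₅..M₆) → 7308+22372+11·17·47 = 38469; k=5: (M₁..M₅)·(M₆..M₆) → 9696+0+11·28·47 = 24172.
Best split is after M₁, i.e. k = 1.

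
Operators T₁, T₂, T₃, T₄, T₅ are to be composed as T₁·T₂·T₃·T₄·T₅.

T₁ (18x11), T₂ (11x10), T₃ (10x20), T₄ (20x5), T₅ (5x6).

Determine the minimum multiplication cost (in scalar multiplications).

Adjacent pairs: T₁T₂ = 18·11·10 = 1980; T₂T₃ = 11·10·20 = 2200; T₃T₄ = 10·20·5 = 1000; T₄T₅ = 20·5·6 = 600.
Length 3: T₁..T₃: k=1: 0+2200+18·11·20=6160; k=2: 1980+0+18·10·20=5580 → min 5580 | T₂..T₄: k=2: 0+1000+11·10·5=1550; k=3: 2200+0+11·20·5=3300 → min 1550 | T₃..T₅: k=3: 0+600+10·20·6=1800; k=4: 1000+0+10·5·6=1300 → min 1300.
Length 4: T₁..T₄: k=1: 0+1550+18·11·5=2540; k=2: 1980+1000+18·10·5=3880; k=3: 5580+0+18·20·5=7380 → min 2540 | T₂..T₅: k=2: 0+1300+11·10·6=1960; k=3: 2200+600+11·20·6=4120; k=4: 1550+0+11·5·6=1880 → min 1880.
Length 5: T₁..T₅: k=1: 0+1880+18·11·6=3068; k=2: 1980+1300+18·10·6=4360; k=3: 5580+600+18·20·6=8340; k=4: 2540+0+18·5·6=3080 → min 3068.
Optimal order: (T₁·((T₂·(T₃·T₄))·T₅)) with cost 3068.

3068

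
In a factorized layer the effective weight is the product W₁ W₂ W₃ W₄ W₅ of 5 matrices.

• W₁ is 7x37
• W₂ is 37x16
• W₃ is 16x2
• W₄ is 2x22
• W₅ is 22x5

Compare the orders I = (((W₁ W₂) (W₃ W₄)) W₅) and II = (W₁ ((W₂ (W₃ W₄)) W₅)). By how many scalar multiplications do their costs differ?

11011

Order I = (((W₁ W₂) (W₃ W₄)) W₅): (W₁ W₂): 7×37 by 37×16 → 7×16, cost 7·37·16 = 4144; (W₃ W₄): 16×2 by 2×22 → 16×22, cost 16·2·22 = 704; ((W₁ W₂) (W₃ W₄)): 7×16 by 16×22 → 7×22, cost 7·16·22 = 2464; cumulative 7312; (((W₁ W₂) (W₃ W₄)) W₅): 7×22 by 22×5 → 7×5, cost 7·22·5 = 770; cumulative 8082. Total 8082.
Order II = (W₁ ((W₂ (W₃ W₄)) W₅)): (W₃ W₄): 16×2 by 2×22 → 16×22, cost 16·2·22 = 704; (W₂ (W₃ W₄)): 37×16 by 16×22 → 37×22, cost 37·16·22 = 13024; cumulative 13728; ((W₂ (W₃ W₄)) W₅): 37×22 by 22×5 → 37×5, cost 37·22·5 = 4070; cumulative 17798; (W₁ ((W₂ (W₃ W₄)) W₅)): 7×37 by 37×5 → 7×5, cost 7·37·5 = 1295; cumulative 19093. Total 19093.
Difference: |8082 − 19093| = 11011.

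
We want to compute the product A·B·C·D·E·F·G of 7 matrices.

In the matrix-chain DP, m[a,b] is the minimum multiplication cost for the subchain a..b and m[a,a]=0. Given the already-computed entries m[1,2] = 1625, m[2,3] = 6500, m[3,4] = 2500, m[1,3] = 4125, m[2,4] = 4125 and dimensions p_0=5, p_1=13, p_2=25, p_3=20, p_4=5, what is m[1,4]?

4450

m[1,4] = min over k∈[1,3] of m[1,k]+m[k+1,4]+p_{0}·p_k·p_{4}.
k=1: 0 + 4125 + 5·13·5 = 4450; k=2: 1625 + 2500 + 5·25·5 = 4750; k=3: 4125 + 0 + 5·20·5 = 4625.
Minimum: 4450 at k=1.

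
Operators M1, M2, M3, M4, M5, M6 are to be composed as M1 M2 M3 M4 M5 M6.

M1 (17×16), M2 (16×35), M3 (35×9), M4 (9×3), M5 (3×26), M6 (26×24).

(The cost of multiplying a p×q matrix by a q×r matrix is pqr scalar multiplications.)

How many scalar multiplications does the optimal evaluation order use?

6537

Adjacent pairs: M1M2 = 17·16·35 = 9520; M2M3 = 16·35·9 = 5040; M3M4 = 35·9·3 = 945; M4M5 = 9·3·26 = 702; M5M6 = 3·26·24 = 1872.
Length 3: M1..M3: k=1: 0+5040+17·16·9=7488; k=2: 9520+0+17·35·9=14875 → min 7488 | M2..M4: k=2: 0+945+16·35·3=2625; k=3: 5040+0+16·9·3=5472 → min 2625 | M3..M5: k=3: 0+702+35·9·26=8892; k=4: 945+0+35·3·26=3675 → min 3675 | M4..M6: k=4: 0+1872+9·3·24=2520; k=5: 702+0+9·26·24=6318 → min 2520.
Length 4: M1..M4: k=1: 0+2625+17·16·3=3441; k=2: 9520+945+17·35·3=12250; k=3: 7488+0+17·9·3=7947 → min 3441 | M2..M5: k=2: 0+3675+16·35·26=18235; k=3: 5040+702+16·9·26=9486; k=4: 2625+0+16·3·26=3873 → min 3873 | M3..M6: k=3: 0+2520+35·9·24=10080; k=4: 945+1872+35·3·24=5337; k=5: 3675+0+35·26·24=25515 → min 5337.
Length 5: M1..M5: k=1: 0+3873+17·16·26=10945; k=2: 9520+3675+17·35·26=28665; k=3: 7488+702+17·9·26=12168; k=4: 3441+0+17·3·26=4767 → min 4767 | M2..M6: k=2: 0+5337+16·35·24=18777; k=3: 5040+2520+16·9·24=11016; k=4: 2625+1872+16·3·24=5649; k=5: 3873+0+16·26·24=13857 → min 5649.
Length 6: M1..M6: k=1: 0+5649+17·16·24=12177; k=2: 9520+5337+17·35·24=29137; k=3: 7488+2520+17·9·24=13680; k=4: 3441+1872+17·3·24=6537; k=5: 4767+0+17·26·24=15375 → min 6537.
Optimal order: ((M1 (M2 (M3 M4))) (M5 M6)) with cost 6537.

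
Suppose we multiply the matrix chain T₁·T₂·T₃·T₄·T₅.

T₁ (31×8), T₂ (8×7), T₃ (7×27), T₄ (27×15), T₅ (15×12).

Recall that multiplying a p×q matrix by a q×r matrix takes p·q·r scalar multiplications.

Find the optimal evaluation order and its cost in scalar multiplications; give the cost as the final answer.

Adjacent pairs: T₁T₂ = 31·8·7 = 1736; T₂T₃ = 8·7·27 = 1512; T₃T₄ = 7·27·15 = 2835; T₄T₅ = 27·15·12 = 4860.
Length 3: T₁..T₃: k=1: 0+1512+31·8·27=8208; k=2: 1736+0+31·7·27=7595 → min 7595 | T₂..T₄: k=2: 0+2835+8·7·15=3675; k=3: 1512+0+8·27·15=4752 → min 3675 | T₃..T₅: k=3: 0+4860+7·27·12=7128; k=4: 2835+0+7·15·12=4095 → min 4095.
Length 4: T₁..T₄: k=1: 0+3675+31·8·15=7395; k=2: 1736+2835+31·7·15=7826; k=3: 7595+0+31·27·15=20150 → min 7395 | T₂..T₅: k=2: 0+4095+8·7·12=4767; k=3: 1512+4860+8·27·12=8964; k=4: 3675+0+8·15·12=5115 → min 4767.
Length 5: T₁..T₅: k=1: 0+4767+31·8·12=7743; k=2: 1736+4095+31·7·12=8435; k=3: 7595+4860+31·27·12=22499; k=4: 7395+0+31·15·12=12975 → min 7743.
Optimal parenthesization: (T₁·(T₂·((T₃·T₄)·T₅))) with cost 7743.

7743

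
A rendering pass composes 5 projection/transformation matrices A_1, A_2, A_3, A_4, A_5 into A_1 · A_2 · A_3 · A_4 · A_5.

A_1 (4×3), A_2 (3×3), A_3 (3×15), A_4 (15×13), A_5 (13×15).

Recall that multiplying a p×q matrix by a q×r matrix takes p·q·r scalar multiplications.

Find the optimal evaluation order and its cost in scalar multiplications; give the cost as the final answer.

1386

Adjacent pairs: A_1A_2 = 4·3·3 = 36; A_2A_3 = 3·3·15 = 135; A_3A_4 = 3·15·13 = 585; A_4A_5 = 15·13·15 = 2925.
Length 3: A_1..A_3: k=1: 0+135+4·3·15=315; k=2: 36+0+4·3·15=216 → min 216 | A_2..A_4: k=2: 0+585+3·3·13=702; k=3: 135+0+3·15·13=720 → min 702 | A_3..A_5: k=3: 0+2925+3·15·15=3600; k=4: 585+0+3·13·15=1170 → min 1170.
Length 4: A_1..A_4: k=1: 0+702+4·3·13=858; k=2: 36+585+4·3·13=777; k=3: 216+0+4·15·13=996 → min 777 | A_2..A_5: k=2: 0+1170+3·3·15=1305; k=3: 135+2925+3·15·15=3735; k=4: 702+0+3·13·15=1287 → min 1287.
Length 5: A_1..A_5: k=1: 0+1287+4·3·15=1467; k=2: 36+1170+4·3·15=1386; k=3: 216+2925+4·15·15=4041; k=4: 777+0+4·13·15=1557 → min 1386.
Optimal parenthesization: ((A_1 · A_2) · ((A_3 · A_4) · A_5)) with cost 1386.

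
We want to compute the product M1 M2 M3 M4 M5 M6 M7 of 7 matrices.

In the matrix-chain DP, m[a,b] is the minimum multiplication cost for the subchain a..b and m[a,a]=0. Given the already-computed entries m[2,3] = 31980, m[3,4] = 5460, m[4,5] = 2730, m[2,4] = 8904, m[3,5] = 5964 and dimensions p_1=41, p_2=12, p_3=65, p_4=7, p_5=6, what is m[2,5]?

8916

m[2,5] = min over k∈[2,4] of m[2,k]+m[k+1,5]+p_{1}·p_k·p_{5}.
k=2: 0 + 5964 + 41·12·6 = 8916; k=3: 31980 + 2730 + 41·65·6 = 50700; k=4: 8904 + 0 + 41·7·6 = 10626.
Minimum: 8916 at k=2.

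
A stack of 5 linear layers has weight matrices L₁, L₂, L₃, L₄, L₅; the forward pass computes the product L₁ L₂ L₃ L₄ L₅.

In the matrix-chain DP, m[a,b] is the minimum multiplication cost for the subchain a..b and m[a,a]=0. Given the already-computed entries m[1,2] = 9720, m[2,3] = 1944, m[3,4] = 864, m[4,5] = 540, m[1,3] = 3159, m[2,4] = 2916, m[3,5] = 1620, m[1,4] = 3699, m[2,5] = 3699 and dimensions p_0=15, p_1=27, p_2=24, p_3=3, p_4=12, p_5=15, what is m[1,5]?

m[1,5] = min over k∈[1,4] of m[1,k]+m[k+1,5]+p_{0}·p_k·p_{5}.
k=1: 0 + 3699 + 15·27·15 = 9774; k=2: 9720 + 1620 + 15·24·15 = 16740; k=3: 3159 + 540 + 15·3·15 = 4374; k=4: 3699 + 0 + 15·12·15 = 6399.
Minimum: 4374 at k=3.

4374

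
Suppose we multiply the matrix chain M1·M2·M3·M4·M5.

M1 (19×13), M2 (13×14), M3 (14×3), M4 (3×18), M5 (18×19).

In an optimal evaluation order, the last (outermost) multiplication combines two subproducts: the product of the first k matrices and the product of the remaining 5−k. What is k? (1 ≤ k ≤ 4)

3

Adjacent pairs: M1M2 = 19·13·14 = 3458; M2M3 = 13·14·3 = 546; M3M4 = 14·3·18 = 756; M4M5 = 3·18·19 = 1026.
Length 3: M1..M3: k=1: 0+546+19·13·3=1287; k=2: 3458+0+19·14·3=4256 → min 1287 | M2..M4: k=2: 0+756+13·14·18=4032; k=3: 546+0+13·3·18=1248 → min 1248 | M3..M5: k=3: 0+1026+14·3·19=1824; k=4: 756+0+14·18·19=5544 → min 1824.
Length 4: M1..M4: k=1: 0+1248+19·13·18=5694; k=2: 3458+756+19·14·18=9002; k=3: 1287+0+19·3·18=2313 → min 2313 | M2..M5: k=2: 0+1824+13·14·19=5282; k=3: 546+1026+13·3·19=2313; k=4: 1248+0+13·18·19=5694 → min 2313.
Top-level splits: k=1: (M1..M1)·(M2..M5) → 0+2313+19·13·19 = 7006; k=2: (M1..M2)·(M3..M5) → 3458+1824+19·14·19 = 10336; k=3: (M1..M3)·(M4..M5) → 1287+1026+19·3·19 = 3396; k=4: (M1..M4)·(M5..M5) → 2313+0+19·18·19 = 8811.
Best split is after M3, i.e. k = 3.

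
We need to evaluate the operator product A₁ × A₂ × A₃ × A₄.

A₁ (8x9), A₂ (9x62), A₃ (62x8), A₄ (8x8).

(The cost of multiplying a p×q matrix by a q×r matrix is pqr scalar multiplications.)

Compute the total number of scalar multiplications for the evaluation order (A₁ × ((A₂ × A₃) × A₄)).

(A₂ × A₃): 9×62 by 62×8 → 9×8, cost 9·62·8 = 4464
((A₂ × A₃) × A₄): 9×8 by 8×8 → 9×8, cost 9·8·8 = 576; cumulative 5040
(A₁ × ((A₂ × A₃) × A₄)): 8×9 by 9×8 → 8×8, cost 8·9·8 = 576; cumulative 5616
Total: 5616 scalar multiplications.

5616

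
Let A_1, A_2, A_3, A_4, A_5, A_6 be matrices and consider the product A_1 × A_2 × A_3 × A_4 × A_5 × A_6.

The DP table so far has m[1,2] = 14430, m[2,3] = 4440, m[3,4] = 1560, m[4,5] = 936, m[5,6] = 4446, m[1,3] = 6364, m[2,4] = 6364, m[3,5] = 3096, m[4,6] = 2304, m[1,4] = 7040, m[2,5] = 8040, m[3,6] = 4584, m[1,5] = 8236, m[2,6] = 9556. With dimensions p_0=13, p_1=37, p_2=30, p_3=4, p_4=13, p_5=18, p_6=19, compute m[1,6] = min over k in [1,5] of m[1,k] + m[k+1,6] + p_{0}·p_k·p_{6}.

m[1,6] = min over k∈[1,5] of m[1,k]+m[k+1,6]+p_{0}·p_k·p_{6}.
k=1: 0 + 9556 + 13·37·19 = 18695; k=2: 14430 + 4584 + 13·30·19 = 26424; k=3: 6364 + 2304 + 13·4·19 = 9656; k=4: 7040 + 4446 + 13·13·19 = 14697; k=5: 8236 + 0 + 13·18·19 = 12682.
Minimum: 9656 at k=3.

9656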